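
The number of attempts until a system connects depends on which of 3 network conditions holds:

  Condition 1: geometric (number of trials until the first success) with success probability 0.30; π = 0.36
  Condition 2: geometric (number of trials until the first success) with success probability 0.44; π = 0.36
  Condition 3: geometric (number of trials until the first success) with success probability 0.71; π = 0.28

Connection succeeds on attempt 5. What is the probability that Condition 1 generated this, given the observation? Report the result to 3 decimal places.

0.604

Apply Bayes' rule: the posterior for each component is proportional to its prior times its likelihood at x.
Component likelihoods at x = 5:
  f_1 = 0.07203
  f_2 = 0.0432718
  f_3 = 0.0050217
Multiply by the mixture weights:
  π_1·f_1 = 0.36 × 0.07203 = 0.0259308
  π_2·f_2 = 0.36 × 0.0432718 = 0.0155778
  π_3·f_3 = 0.28 × 0.0050217 = 0.00140607
Normaliser: 0.0259308 + 0.0155778 + 0.00140607 = 0.0429147
P(Condition 1 | 5) ≈ 0.604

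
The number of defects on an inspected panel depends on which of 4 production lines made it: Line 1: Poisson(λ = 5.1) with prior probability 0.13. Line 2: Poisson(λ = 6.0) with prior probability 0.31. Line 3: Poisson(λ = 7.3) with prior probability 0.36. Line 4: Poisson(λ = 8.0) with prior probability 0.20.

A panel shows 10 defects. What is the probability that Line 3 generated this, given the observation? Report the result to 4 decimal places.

By Bayes' theorem, P(k | x) = π_k f_k(x) / Σ_j π_j f_j(x).
Evaluate each component's likelihood at the observed value:
  f_1 = 0.0200003
  f_2 = 0.0413031
  f_3 = 0.0800048
  f_4 = 0.0992615
Weight by the priors:
  π_1·f_1 = 0.13 × 0.0200003 = 0.00260004
  π_2·f_2 = 0.31 × 0.0413031 = 0.012804
  π_3·f_3 = 0.36 × 0.0800048 = 0.0288017
  π_4·f_4 = 0.20 × 0.0992615 = 0.0198523
Marginal: 0.00260004 + 0.012804 + 0.0288017 + 0.0198523 = 0.064058
Responsibility of Line 3: 0.0288017 / 0.064058 ≈ 0.4496

0.4496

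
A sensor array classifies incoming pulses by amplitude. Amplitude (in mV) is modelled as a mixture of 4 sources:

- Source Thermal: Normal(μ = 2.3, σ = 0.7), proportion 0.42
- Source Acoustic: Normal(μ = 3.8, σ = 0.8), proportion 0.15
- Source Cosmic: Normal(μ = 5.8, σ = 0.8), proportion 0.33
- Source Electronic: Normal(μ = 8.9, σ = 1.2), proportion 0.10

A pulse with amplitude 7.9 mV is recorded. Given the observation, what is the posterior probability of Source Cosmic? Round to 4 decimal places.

The responsibility of component k is w_k f_k(x) divided by Σ_j w_j f_j(x).
Evaluate each component's likelihood at the observed value:
  f_Thermal = (1/(0.7·√(2π)))·exp(−(7.9−2.3)²/(2·0.7²)) = 0.569918·exp(-32.00000) = 7.21753e-15
  f_Acoustic = (1/(0.8·√(2π)))·exp(−(7.9−3.8)²/(2·0.8²)) = 0.498678·exp(-13.13281) = 9.86988e-07
  f_Cosmic = (1/(0.8·√(2π)))·exp(−(7.9−5.8)²/(2·0.8²)) = 0.498678·exp(-3.44531) = 0.0159052
  f_Electronic = (1/(1.2·√(2π)))·exp(−(7.9−8.9)²/(2·1.2²)) = 0.332452·exp(-0.34722) = 0.234927
Weight by the priors:
  w_Thermal·f_Thermal = 0.42 × 7.21753e-15 = 3.03136e-15
  w_Acoustic·f_Acoustic = 0.15 × 9.86988e-07 = 1.48048e-07
  w_Cosmic·f_Cosmic = 0.33 × 0.0159052 = 0.00524872
  w_Electronic·f_Electronic = 0.10 × 0.234927 = 0.0234927
Evidence: 3.03136e-15 + 1.48048e-07 + 0.00524872 + 0.0234927 = 0.0287415
So the posterior for Source Cosmic is 0.00524872 / 0.0287415 ≈ 0.1826.

0.1826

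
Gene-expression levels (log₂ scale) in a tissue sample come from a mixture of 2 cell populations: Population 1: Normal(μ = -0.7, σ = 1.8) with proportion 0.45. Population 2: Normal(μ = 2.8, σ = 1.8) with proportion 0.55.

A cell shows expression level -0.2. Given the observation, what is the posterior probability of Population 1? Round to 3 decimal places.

0.759

Apply Bayes' rule: the posterior for each component is proportional to its prior times its likelihood at x.
Component likelihoods at x = -0.2:
  p_1 = (1/(1.8·√(2π)))·exp(−(-0.2−-0.7)²/(2·1.8²)) = 0.221635·exp(-0.03858) = 0.213247
  p_2 = (1/(1.8·√(2π)))·exp(−(-0.2−2.8)²/(2·1.8²)) = 0.221635·exp(-1.38889) = 0.0552651
Multiply by the mixture weights:
  π_1·p_1 = 0.45 × 0.213247 = 0.095961
  π_2·p_2 = 0.55 × 0.0552651 = 0.0303958
Normaliser: 0.095961 + 0.0303958 = 0.126357
P(Population 1 | x) = 0.095961 / 0.126357 ≈ 0.759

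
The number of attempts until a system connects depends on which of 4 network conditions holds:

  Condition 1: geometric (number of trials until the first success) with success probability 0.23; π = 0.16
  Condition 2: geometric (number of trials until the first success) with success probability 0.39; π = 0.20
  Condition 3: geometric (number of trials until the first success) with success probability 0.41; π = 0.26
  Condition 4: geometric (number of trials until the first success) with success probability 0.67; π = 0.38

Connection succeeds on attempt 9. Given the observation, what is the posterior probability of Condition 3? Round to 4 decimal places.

0.2048

The responsibility of component k is π_k f_k(x) divided by Σ_j π_j f_j(x).
Geometric probabilities:
  L_1 = 0.0284219
  L_2 = 0.00747659
  L_3 = 0.00602005
  L_4 = 9.42294e-05
Multiply by the mixture weights:
  π_1·L_1 = 0.16 × 0.0284219 = 0.00454751
  π_2·L_2 = 0.20 × 0.00747659 = 0.00149532
  π_3·L_3 = 0.26 × 0.00602005 = 0.00156521
  π_4·L_4 = 0.38 × 9.42294e-05 = 3.58072e-05
Denominator: 0.00454751 + 0.00149532 + 0.00156521 + 3.58072e-05 = 0.00764385
So the posterior for Condition 3 is 0.00156521 / 0.00764385 ≈ 0.2048.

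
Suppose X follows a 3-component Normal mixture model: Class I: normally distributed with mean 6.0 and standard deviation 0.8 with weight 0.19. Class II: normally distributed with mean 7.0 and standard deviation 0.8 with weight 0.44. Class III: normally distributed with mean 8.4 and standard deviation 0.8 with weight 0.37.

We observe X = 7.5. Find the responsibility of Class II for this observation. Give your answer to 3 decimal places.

Apply Bayes' rule: the posterior for each component is proportional to its prior times its likelihood at x.
Normal densities:
  p_I = (1/(0.8·√(2π)))·exp(−(7.5−6.0)²/(2·0.8²)) = 0.498678·exp(-1.75781) = 0.0859828
  p_II = (1/(0.8·√(2π)))·exp(−(7.5−7.0)²/(2·0.8²)) = 0.498678·exp(-0.19531) = 0.410201
  p_III = (1/(0.8·√(2π)))·exp(−(7.5−8.4)²/(2·0.8²)) = 0.498678·exp(-0.63281) = 0.264846
Weight by the priors:
  π_I·p_I = 0.19 × 0.0859828 = 0.0163367
  π_II·p_II = 0.44 × 0.410201 = 0.180489
  π_III·p_III = 0.37 × 0.264846 = 0.0979929
Sum: 0.0163367 + 0.180489 + 0.0979929 = 0.294818
P(Class II | x) = 0.180489 / 0.294818 ≈ 0.612

0.612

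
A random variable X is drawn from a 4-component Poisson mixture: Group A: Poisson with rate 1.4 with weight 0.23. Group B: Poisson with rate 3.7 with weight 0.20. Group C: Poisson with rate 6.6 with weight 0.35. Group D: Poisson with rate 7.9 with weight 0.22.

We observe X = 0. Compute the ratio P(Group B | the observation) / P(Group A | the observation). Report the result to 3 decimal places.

0.087

Posterior odds = (w_i f_i(x)) / (w_j f_j(x)); the normalising sum cancels.
Poisson probabilities:
  f_A = e^(−1.4)·1.4^0/0! = 0.246597
  f_B = e^(−3.7)·3.7^0/0! = 0.0247235
  f_C = e^(−6.6)·6.6^0/0! = 0.00136037
  f_D = e^(−7.9)·7.9^0/0! = 0.000370744
0.00494471 / 0.0567173 ≈ 0.087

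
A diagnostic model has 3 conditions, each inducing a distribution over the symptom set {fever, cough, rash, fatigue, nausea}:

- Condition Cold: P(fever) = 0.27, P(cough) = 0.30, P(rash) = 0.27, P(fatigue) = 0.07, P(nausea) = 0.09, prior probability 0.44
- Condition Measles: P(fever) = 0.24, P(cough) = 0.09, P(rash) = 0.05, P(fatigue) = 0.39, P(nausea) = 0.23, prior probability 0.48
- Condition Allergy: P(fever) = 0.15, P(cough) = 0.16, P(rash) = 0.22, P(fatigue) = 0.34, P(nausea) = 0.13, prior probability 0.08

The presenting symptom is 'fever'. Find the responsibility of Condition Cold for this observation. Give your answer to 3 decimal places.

0.483

The responsibility of component k is w_k f_k(x) divided by Σ_j w_j f_j(x).
Component likelihoods at x = 'fever':
  L_Cold = 0.27
  L_Measles = 0.24
  L_Allergy = 0.15
Multiply by the mixture weights:
  w_Cold·L_Cold = 0.44 × 0.27 = 0.1188
  w_Measles·L_Measles = 0.48 × 0.24 = 0.1152
  w_Allergy·L_Allergy = 0.08 × 0.15 = 0.012
Normaliser: 0.1188 + 0.1152 + 0.012 = 0.246
Responsibility of Condition Cold: 0.1188 / 0.246 ≈ 0.483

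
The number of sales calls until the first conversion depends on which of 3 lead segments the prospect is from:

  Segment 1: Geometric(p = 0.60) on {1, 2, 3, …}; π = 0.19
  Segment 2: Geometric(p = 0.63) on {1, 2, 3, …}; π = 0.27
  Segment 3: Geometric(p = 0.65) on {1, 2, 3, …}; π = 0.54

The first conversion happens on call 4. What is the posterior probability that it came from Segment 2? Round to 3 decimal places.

Posterior ∝ prior × likelihood, so P(k | x) ∝ P(Z=k) f_k(x); normalise over all components.
Geometric probabilities:
  f_1 = 0.0384
  f_2 = 0.0319114
  f_3 = 0.0278687
Weight by the priors:
  P(Z=1)·f_1 = 0.19 × 0.0384 = 0.007296
  P(Z=2)·f_2 = 0.27 × 0.0319114 = 0.00861608
  P(Z=3)·f_3 = 0.54 × 0.0278687 = 0.0150491
Normaliser: 0.007296 + 0.00861608 + 0.0150491 = 0.0309612
So the posterior for Segment 2 is 0.00861608 / 0.0309612 ≈ 0.278.

0.278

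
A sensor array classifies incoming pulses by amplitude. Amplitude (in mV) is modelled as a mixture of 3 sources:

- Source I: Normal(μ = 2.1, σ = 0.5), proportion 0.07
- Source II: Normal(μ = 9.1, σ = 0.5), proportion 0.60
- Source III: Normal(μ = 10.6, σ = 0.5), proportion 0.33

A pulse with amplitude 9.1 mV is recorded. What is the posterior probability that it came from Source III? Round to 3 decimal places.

Posterior ∝ prior × likelihood, so P(k | x) ∝ π_k f_k(x); normalise over all components.
Normal densities:
  p_I = 2.19321e-43
  p_II = 0.797885
  p_III = 0.0088637
Unnormalised posteriors:
  π_I·p_I = 0.07 × 2.19321e-43 = 1.53525e-44
  π_II·p_II = 0.60 × 0.797885 = 0.478731
  π_III·p_III = 0.33 × 0.0088637 = 0.00292502
Sum: 1.53525e-44 + 0.478731 + 0.00292502 = 0.481656
Responsibility of Source III: 0.00292502 / 0.481656 ≈ 0.006

0.006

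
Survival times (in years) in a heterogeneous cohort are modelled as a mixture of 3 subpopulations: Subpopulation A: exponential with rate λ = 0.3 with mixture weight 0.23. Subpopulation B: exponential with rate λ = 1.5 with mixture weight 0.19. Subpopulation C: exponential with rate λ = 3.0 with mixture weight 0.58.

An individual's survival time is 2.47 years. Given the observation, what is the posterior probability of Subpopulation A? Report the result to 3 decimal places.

By Bayes' theorem, P(k | x) = π_k f_k(x) / Σ_j π_j f_j(x).
Exponential densities:
  f_A = 0.142991
  f_B = 0.0369003
  f_C = 0.00181551
Unnormalised posteriors:
  π_A·f_A = 0.23 × 0.142991 = 0.032888
  π_B·f_B = 0.19 × 0.0369003 = 0.00701106
  π_C·f_C = 0.58 × 0.00181551 = 0.001053
Normaliser: 0.032888 + 0.00701106 + 0.001053 = 0.040952
Responsibility of Subpopulation A: 0.032888 / 0.040952 ≈ 0.803

0.803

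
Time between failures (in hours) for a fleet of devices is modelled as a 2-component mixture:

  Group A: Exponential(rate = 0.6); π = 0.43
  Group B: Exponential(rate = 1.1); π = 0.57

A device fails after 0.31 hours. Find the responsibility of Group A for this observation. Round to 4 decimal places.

0.3245

By Bayes' theorem, P(k | x) = π_k f_k(x) / Σ_j π_j f_j(x).
Evaluate each component's likelihood at the observed value:
  L_A = 0.6·e^(−0.6·0.31) = 0.6·e^(−0.1860) = 0.498164
  L_B = 1.1·e^(−1.1·0.31) = 1.1·e^(−0.3410) = 0.782165
Unnormalised posteriors:
  π_A·L_A = 0.43 × 0.498164 = 0.214211
  π_B·L_B = 0.57 × 0.782165 = 0.445834
Evidence: 0.214211 + 0.445834 = 0.660045
P(Group A | 0.31 hours) ≈ 0.3245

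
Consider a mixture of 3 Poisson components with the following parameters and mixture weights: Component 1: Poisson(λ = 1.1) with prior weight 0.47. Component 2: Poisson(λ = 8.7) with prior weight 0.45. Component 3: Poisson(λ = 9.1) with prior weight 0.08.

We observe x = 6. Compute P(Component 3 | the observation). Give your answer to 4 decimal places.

Posterior ∝ prior × likelihood, so P(k | x) ∝ P(Z=k) f_k(x); normalise over all components.
Component likelihoods at x = 6:
  p_1 = e^(−1.1)·1.1^6/6! = 0.00081903
  p_2 = e^(−8.7)·8.7^6/6! = 0.100328
  p_3 = e^(−9.1)·9.1^6/6! = 0.0880716
Multiply by the mixture weights:
  P(Z=1)·p_1 = 0.47 × 0.00081903 = 0.000384944
  P(Z=2)·p_2 = 0.45 × 0.100328 = 0.0451475
  P(Z=3)·p_3 = 0.08 × 0.0880716 = 0.00704573
Evidence: 0.000384944 + 0.0451475 + 0.00704573 = 0.0525782
P(Component 3 | data) = 0.00704573 / 0.0525782 ≈ 0.1340

0.1340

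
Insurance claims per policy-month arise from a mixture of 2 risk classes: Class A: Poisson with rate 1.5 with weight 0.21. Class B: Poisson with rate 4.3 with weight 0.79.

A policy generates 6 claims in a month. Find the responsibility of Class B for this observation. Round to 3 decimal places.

0.992

By Bayes' theorem, P(k | x) = π_k f_k(x) / Σ_j π_j f_j(x).
Component likelihoods at x = 6 claims:
  p_A = e^(−1.5)·1.5^6/6! = 0.00352999
  p_B = e^(−4.3)·4.3^6/6! = 0.119127
Prior × likelihood for each component:
  π_A·p_A = 0.21 × 0.00352999 = 0.000741298
  π_B·p_B = 0.79 × 0.119127 = 0.0941107
Sum: 0.000741298 + 0.0941107 = 0.094852
Responsibility of Class B: 0.0941107 / 0.094852 ≈ 0.992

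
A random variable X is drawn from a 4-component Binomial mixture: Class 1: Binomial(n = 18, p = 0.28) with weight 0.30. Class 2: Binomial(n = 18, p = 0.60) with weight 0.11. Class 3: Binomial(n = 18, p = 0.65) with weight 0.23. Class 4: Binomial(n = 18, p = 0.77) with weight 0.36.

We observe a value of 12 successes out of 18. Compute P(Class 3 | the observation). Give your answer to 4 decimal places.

0.4211

Apply Bayes' rule: the posterior for each component is proportional to its prior times its likelihood at x.
Binomial probabilities:
  L_1 = 0.000600569
  L_2 = 0.165518
  L_3 = 0.194107
  L_4 = 0.119379
Multiply by the mixture weights:
  w_1·L_1 = 0.30 × 0.000600569 = 0.000180171
  w_2·L_2 = 0.11 × 0.165518 = 0.018207
  w_3·L_3 = 0.23 × 0.194107 = 0.0446445
  w_4·L_4 = 0.36 × 0.119379 = 0.0429764
Marginal: 0.000180171 + 0.018207 + 0.0446445 + 0.0429764 = 0.106008
Responsibility of Class 3: 0.0446445 / 0.106008 ≈ 0.4211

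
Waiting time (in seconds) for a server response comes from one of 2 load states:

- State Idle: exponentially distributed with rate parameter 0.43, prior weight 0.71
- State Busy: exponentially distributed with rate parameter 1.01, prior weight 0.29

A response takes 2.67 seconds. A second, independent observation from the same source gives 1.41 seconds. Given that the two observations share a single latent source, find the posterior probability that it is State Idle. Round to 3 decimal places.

0.825

The responsibility of component k is P(Z=k) f_k(x) divided by Σ_j P(Z=j) f_j(x).
Since both observations come from the same component, the likelihood for component k is f_k(x₁)·f_k(x₂).
  p_Idle = [0.43·e^(−0.43·2.67) = 0.43·e^(−1.1481) = 0.136413] × [0.234507] = 0.0319897
  p_Busy = [1.01·e^(−1.01·2.67) = 1.01·e^(−2.6967) = 0.0681019] × [0.243132] = 0.0165578
Weight by the priors:
  P(Z=Idle)·p_Idle = 0.71 × 0.0319897 = 0.0227127
  P(Z=Busy)·p_Busy = 0.29 × 0.0165578 = 0.00480176
Evidence: 0.0227127 + 0.00480176 = 0.0275145
Responsibility of State Idle: 0.0227127 / 0.0275145 ≈ 0.825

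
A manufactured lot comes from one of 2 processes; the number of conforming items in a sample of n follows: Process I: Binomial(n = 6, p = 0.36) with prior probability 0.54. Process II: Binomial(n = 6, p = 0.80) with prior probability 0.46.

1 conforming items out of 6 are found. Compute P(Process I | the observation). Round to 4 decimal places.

0.9944

P(component k | x) = π_k·f_k(x) / marginal(x), where marginal(x) = Σ_j π_j·f_j(x).
Evaluate each component's likelihood at the observed value:
  p_I = C(6,1)·0.36^1·0.64^5 = 6·0.36·0.107374 = 0.231928
  p_II = C(6,1)·0.80^1·0.20^5 = 6·0.8·0.00032 = 0.001536
Unnormalised posteriors:
  π_I·p_I = 0.54 × 0.231928 = 0.125241
  π_II·p_II = 0.46 × 0.001536 = 0.00070656
Sum: 0.125241 + 0.00070656 = 0.125948
P(Process I | data) = 0.125241 / 0.125948 ≈ 0.9944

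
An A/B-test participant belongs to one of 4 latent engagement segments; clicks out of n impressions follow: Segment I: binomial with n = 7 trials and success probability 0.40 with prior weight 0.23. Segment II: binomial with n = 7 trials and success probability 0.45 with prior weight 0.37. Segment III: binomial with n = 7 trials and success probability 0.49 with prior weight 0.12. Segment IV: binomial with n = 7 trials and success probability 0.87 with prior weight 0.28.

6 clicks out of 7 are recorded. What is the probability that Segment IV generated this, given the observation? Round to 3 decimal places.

0.836

P(component k | x) = P(Z=k)·f_k(x) / marginal(x), where marginal(x) = Σ_j P(Z=j)·f_j(x).
Binomial probabilities:
  p_I = C(7,6)·0.40^6·0.60^1 = 7·0.004096·0.6 = 0.0172032
  p_II = C(7,6)·0.45^6·0.55^1 = 7·0.00830377·0.55 = 0.0319695
  p_III = C(7,6)·0.49^6·0.51^1 = 7·0.0138413·0.51 = 0.0494134
  p_IV = C(7,6)·0.87^6·0.13^1 = 7·0.433626·0.13 = 0.3946
Prior × likelihood for each component:
  P(Z=I)·p_I = 0.23 × 0.0172032 = 0.00395674
  P(Z=II)·p_II = 0.37 × 0.0319695 = 0.0118287
  P(Z=III)·p_III = 0.12 × 0.0494134 = 0.00592961
  P(Z=IV)·p_IV = 0.28 × 0.3946 = 0.110488
Denominator: 0.00395674 + 0.0118287 + 0.00592961 + 0.110488 = 0.132203
So the posterior for Segment IV is 0.110488 / 0.132203 ≈ 0.836.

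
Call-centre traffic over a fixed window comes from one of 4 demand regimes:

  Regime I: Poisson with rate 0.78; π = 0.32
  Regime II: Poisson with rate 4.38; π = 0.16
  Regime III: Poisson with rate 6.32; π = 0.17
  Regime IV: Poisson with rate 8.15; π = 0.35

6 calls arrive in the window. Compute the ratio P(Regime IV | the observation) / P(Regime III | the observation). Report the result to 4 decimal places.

Posterior odds = (π_i f_i(x)) / (π_j f_j(x)); the normalising sum cancels.
Evaluate each component's likelihood at the observed value:
  L_I = 0.000143379
  L_II = 0.122829
  L_III = 0.159305
  L_IV = 0.11752
Posterior odds = (π_IV·L_IV) / (π_III·L_III) = (0.35·0.11752) / (0.17·0.159305) = 0.0411321 / 0.0270818 ≈ 1.5188

1.5188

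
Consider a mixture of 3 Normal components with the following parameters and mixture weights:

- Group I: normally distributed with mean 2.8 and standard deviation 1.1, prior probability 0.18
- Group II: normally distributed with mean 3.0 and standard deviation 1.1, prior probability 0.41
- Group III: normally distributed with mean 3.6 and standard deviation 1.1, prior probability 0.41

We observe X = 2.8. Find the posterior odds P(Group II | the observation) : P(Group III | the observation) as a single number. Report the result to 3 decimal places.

1.281

Since P(k|x) ∝ P(Z=k) f_k(x), the posterior odds are P(Z=i) f_i(x) / (P(Z=j) f_j(x)).
Component likelihoods at x = 2.8:
  f_I = 0.362675
  f_II = 0.356729
  f_III = 0.278396
0.146259 / 0.114142 ≈ 1.281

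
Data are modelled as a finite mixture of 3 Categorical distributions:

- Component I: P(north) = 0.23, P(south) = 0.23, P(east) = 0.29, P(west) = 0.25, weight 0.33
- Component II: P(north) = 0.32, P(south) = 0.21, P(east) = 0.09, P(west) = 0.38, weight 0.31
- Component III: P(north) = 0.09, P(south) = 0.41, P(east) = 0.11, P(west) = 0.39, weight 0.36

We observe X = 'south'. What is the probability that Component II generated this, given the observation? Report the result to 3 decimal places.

The responsibility of component k is π_k f_k(x) divided by Σ_j π_j f_j(x).
Evaluate each component's likelihood at the observed value:
  f_I = 0.23
  f_II = 0.21
  f_III = 0.41
Prior × likelihood for each component:
  π_I·f_I = 0.33 × 0.23 = 0.0759
  π_II·f_II = 0.31 × 0.21 = 0.0651
  π_III·f_III = 0.36 × 0.41 = 0.1476
Evidence: 0.0759 + 0.0651 + 0.1476 = 0.2886
Responsibility of Component II: 0.0651 / 0.2886 ≈ 0.226

0.226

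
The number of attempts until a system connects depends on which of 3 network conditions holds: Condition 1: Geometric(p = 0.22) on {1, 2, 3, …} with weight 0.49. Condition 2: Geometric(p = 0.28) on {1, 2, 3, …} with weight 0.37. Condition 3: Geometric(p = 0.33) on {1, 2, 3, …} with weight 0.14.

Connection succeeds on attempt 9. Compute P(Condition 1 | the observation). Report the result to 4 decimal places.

Posterior ∝ prior × likelihood, so P(k | x) ∝ P(Z=k) f_k(x); normalise over all components.
Component likelihoods at x = 9:
  L_1 = 0.22·(1−0.22)^8 = 0.22·0.137011 = 0.0301425
  L_2 = 0.28·(1−0.28)^8 = 0.28·0.0722204 = 0.0202217
  L_3 = 0.33·(1−0.33)^8 = 0.33·0.0406068 = 0.0134002
Multiply by the mixture weights:
  P(Z=1)·L_1 = 0.49 × 0.0301425 = 0.0147698
  P(Z=2)·L_2 = 0.37 × 0.0202217 = 0.00748203
  P(Z=3)·L_3 = 0.14 × 0.0134002 = 0.00187603
Sum: 0.0147698 + 0.00748203 + 0.00187603 = 0.0241279
P(Condition 1 | 9) ≈ 0.6121

0.6121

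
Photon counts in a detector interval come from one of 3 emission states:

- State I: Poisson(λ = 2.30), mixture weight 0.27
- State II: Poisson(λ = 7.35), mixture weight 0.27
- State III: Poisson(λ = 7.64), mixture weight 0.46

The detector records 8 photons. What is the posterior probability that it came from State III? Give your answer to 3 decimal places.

0.631

The responsibility of component k is π_k f_k(x) divided by Σ_j π_j f_j(x).
Component likelihoods at x = 8 photons:
  f_I = 0.00194726
  f_II = 0.135742
  f_III = 0.138426
Prior × likelihood for each component:
  π_I·f_I = 0.27 × 0.00194726 = 0.000525761
  π_II·f_II = 0.27 × 0.135742 = 0.0366503
  π_III·f_III = 0.46 × 0.138426 = 0.0636758
Marginal: 0.000525761 + 0.0366503 + 0.0636758 = 0.100852
So the posterior for State III is 0.0636758 / 0.100852 ≈ 0.631.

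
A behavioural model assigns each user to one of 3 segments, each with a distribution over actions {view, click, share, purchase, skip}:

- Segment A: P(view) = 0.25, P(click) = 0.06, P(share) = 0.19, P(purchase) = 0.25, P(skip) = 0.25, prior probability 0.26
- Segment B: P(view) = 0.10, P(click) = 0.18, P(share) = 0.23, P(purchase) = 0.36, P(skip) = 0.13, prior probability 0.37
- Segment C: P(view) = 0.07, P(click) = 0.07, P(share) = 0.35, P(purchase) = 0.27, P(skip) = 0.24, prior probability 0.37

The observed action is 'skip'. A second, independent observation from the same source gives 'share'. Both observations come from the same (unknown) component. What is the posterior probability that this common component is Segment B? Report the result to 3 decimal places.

Apply Bayes' rule: the posterior for each component is proportional to its prior times its likelihood at x.
Since both observations come from the same component, the likelihood for component k is f_k(x₁)·f_k(x₂).
  L_A = [0.25] × [0.19] = 0.0475
  L_B = [0.13] × [0.23] = 0.0299
  L_C = [0.24] × [0.35] = 0.084
Weight by the priors:
  P(Z=A)·L_A = 0.26 × 0.0475 = 0.01235
  P(Z=B)·L_B = 0.37 × 0.0299 = 0.011063
  P(Z=C)·L_C = 0.37 × 0.084 = 0.03108
Marginal: 0.01235 + 0.011063 + 0.03108 = 0.054493
So the posterior for Segment B is 0.011063 / 0.054493 ≈ 0.203.

0.203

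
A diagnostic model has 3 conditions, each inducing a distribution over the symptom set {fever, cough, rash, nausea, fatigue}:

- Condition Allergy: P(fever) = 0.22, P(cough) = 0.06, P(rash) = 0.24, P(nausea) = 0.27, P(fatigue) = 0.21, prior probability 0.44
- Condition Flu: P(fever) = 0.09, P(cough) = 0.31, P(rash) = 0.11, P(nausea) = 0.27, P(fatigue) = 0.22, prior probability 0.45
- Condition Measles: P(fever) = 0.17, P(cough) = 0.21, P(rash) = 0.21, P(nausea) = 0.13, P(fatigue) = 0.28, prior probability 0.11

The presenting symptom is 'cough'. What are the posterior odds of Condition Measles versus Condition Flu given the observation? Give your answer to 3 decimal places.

0.166

Only the two components matter; the odds are (π_i f_i(x)) / (π_j f_j(x)).
Categorical probabilities:
  L_Allergy = 0.06
  L_Flu = 0.31
  L_Measles = 0.21
0.0231 / 0.1395 ≈ 0.166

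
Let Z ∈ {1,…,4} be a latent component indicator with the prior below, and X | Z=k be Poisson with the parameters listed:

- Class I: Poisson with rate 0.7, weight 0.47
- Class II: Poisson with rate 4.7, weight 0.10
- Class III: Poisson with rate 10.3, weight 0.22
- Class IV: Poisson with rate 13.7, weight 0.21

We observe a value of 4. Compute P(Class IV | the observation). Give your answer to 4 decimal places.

0.0140

Apply Bayes' rule: the posterior for each component is proportional to its prior times its likelihood at x.
Poisson probabilities:
  L_I = e^(−0.7)·0.7^4/4! = 0.00496792
  L_II = e^(−4.7)·4.7^4/4! = 0.184925
  L_III = e^(−10.3)·10.3^4/4! = 0.0157726
  L_IV = e^(−13.7)·13.7^4/4! = 0.00164754
Prior × likelihood for each component:
  π_I·L_I = 0.47 × 0.00496792 = 0.00233492
  π_II·L_II = 0.10 × 0.184925 = 0.0184925
  π_III·L_III = 0.22 × 0.0157726 = 0.00346998
  π_IV·L_IV = 0.21 × 0.00164754 = 0.000345984
Evidence: 0.00233492 + 0.0184925 + 0.00346998 + 0.000345984 = 0.0246434
So the posterior for Class IV is 0.000345984 / 0.0246434 ≈ 0.0140.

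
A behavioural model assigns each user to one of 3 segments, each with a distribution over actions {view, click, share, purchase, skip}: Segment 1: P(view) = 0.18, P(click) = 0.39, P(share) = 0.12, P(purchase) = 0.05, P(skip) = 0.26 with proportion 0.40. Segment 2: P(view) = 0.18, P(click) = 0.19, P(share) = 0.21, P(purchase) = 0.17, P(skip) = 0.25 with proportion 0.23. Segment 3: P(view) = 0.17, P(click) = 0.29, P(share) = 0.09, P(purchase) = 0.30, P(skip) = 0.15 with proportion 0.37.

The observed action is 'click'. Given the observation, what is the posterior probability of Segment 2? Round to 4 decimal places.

0.1423

Apply Bayes' rule: the posterior for each component is proportional to its prior times its likelihood at x.
Categorical probabilities:
  L_1 = 0.39
  L_2 = 0.19
  L_3 = 0.29
Prior × likelihood for each component:
  π_1·L_1 = 0.40 × 0.39 = 0.156
  π_2·L_2 = 0.23 × 0.19 = 0.0437
  π_3·L_3 = 0.37 × 0.29 = 0.1073
Denominator: 0.156 + 0.0437 + 0.1073 = 0.307
P(Segment 2 | data) ≈ 0.1423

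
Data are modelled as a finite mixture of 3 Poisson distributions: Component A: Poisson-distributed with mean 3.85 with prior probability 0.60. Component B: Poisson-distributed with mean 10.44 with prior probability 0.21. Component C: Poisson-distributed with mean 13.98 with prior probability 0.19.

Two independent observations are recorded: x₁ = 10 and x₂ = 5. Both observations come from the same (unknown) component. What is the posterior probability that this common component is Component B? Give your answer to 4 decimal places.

0.6490

P(component k | x) = π_k·f_k(x) / marginal(x), where marginal(x) = Σ_j π_j·f_j(x).
Since both observations come from the same component, the likelihood for component k is f_k(x₁)·f_k(x₂).
  L_A = [e^(−3.85)·3.85^10/10! = 0.00419576] × [0.149999] = 0.00062936
  L_B = [e^(−10.44)·10.44^10/10! = 0.123939] × [0.0302195] = 0.00374537
  L_C = [e^(−13.98)·13.98^10/10! = 0.066661] × [0.00377501] = 0.000251646
Prior × likelihood for each component:
  π_A·L_A = 0.60 × 0.00062936 = 0.000377616
  π_B·L_B = 0.21 × 0.00374537 = 0.000786527
  π_C·L_C = 0.19 × 0.000251646 = 4.78127e-05
Denominator: 0.000377616 + 0.000786527 + 4.78127e-05 = 0.00121196
Responsibility of Component B: 0.000786527 / 0.00121196 ≈ 0.6490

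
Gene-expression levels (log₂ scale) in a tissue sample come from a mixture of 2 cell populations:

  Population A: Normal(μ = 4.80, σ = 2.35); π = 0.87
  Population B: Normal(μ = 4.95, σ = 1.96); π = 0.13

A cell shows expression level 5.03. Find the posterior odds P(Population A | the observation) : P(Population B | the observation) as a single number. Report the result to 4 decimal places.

Posterior odds = (π_i f_i(x)) / (π_j f_j(x)); the normalising sum cancels.
Normal densities:
  f_A = (1/(2.35·√(2π)))·exp(−(5.03−4.80)²/(2·2.35²)) = 0.169763·exp(-0.00479) = 0.168952
  f_B = (1/(1.96·√(2π)))·exp(−(5.03−4.95)²/(2·1.96²)) = 0.203542·exp(-0.00083) = 0.203373
Odds = (0.87/0.13) × (0.168952/0.203373) = 6.69231 × 0.830749 ≈ 5.5596

5.5596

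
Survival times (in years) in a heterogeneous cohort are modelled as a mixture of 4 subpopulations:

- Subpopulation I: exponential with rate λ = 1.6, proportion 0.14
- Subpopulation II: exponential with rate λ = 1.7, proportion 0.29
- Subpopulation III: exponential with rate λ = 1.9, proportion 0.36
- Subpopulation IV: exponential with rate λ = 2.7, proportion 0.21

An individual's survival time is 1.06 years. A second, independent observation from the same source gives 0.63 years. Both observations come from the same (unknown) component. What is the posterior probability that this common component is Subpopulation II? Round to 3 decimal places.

Apply Bayes' rule: the posterior for each component is proportional to its prior times its likelihood at x.
Since both observations come from the same component, the likelihood for component k is f_k(x₁)·f_k(x₂).
  p_I = [1.6·e^(−1.6·1.06) = 1.6·e^(−1.6960) = 0.293465] × [0.583917] = 0.171359
  p_II = [1.7·e^(−1.7·1.06) = 1.7·e^(−1.8020) = 0.280447] × [0.582532] = 0.163369
  p_III = [1.9·e^(−1.9·1.06) = 1.9·e^(−2.0140) = 0.253562] × [0.573988] = 0.145542
  p_IV = [2.7·e^(−2.7·1.06) = 2.7·e^(−2.8620) = 0.154317] × [0.492753] = 0.0760399
Multiply by the mixture weights:
  P(Z=I)·p_I = 0.14 × 0.171359 = 0.0239903
  P(Z=II)·p_II = 0.29 × 0.163369 = 0.047377
  P(Z=III)·p_III = 0.36 × 0.145542 = 0.052395
  P(Z=IV)·p_IV = 0.21 × 0.0760399 = 0.0159684
Marginal: 0.0239903 + 0.047377 + 0.052395 + 0.0159684 = 0.139731
So the posterior for Subpopulation II is 0.047377 / 0.139731 ≈ 0.339.

0.339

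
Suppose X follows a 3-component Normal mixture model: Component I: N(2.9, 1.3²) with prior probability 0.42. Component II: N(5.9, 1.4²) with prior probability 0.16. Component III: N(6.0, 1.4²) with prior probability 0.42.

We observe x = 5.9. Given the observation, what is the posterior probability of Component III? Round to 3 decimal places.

By Bayes' theorem, P(k | x) = w_k f_k(x) / Σ_j w_j f_j(x).
Normal densities:
  L_I = 0.0214073
  L_II = 0.284959
  L_III = 0.284233
Multiply by the mixture weights:
  w_I·L_I = 0.42 × 0.0214073 = 0.00899105
  w_II·L_II = 0.16 × 0.284959 = 0.0455934
  w_III·L_III = 0.42 × 0.284233 = 0.119378
Marginal: 0.00899105 + 0.0455934 + 0.119378 = 0.173962
So the posterior for Component III is 0.119378 / 0.173962 ≈ 0.686.

0.686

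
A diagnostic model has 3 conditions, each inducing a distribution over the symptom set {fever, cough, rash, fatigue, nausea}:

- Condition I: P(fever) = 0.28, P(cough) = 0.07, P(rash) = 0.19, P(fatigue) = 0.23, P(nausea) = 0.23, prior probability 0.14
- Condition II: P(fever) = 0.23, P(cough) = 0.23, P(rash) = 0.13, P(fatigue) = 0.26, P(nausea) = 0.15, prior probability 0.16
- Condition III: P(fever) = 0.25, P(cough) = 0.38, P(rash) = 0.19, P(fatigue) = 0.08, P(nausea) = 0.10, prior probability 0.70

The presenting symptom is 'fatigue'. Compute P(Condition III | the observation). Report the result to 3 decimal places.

0.431

P(component k | x) = π_k·f_k(x) / marginal(x), where marginal(x) = Σ_j π_j·f_j(x).
Component likelihoods at x = 'fatigue':
  p_I = 0.23
  p_II = 0.26
  p_III = 0.08
Weight by the priors:
  π_I·p_I = 0.14 × 0.23 = 0.0322
  π_II·p_II = 0.16 × 0.26 = 0.0416
  π_III·p_III = 0.70 × 0.08 = 0.056
Sum: 0.0322 + 0.0416 + 0.056 = 0.1298
P(Condition III | 'fatigue') ≈ 0.431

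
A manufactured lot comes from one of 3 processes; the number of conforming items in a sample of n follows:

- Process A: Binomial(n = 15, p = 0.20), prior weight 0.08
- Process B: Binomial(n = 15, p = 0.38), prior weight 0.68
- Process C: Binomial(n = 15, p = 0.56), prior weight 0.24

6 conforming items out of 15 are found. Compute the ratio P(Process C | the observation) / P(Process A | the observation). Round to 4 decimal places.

6.6578

Posterior odds = (P(Z=i) f_i(x)) / (P(Z=j) f_j(x)); the normalising sum cancels.
Component likelihoods at x = 6 conforming items out of 15:
  p_A = C(15,6)·0.20^6·0.80^9 = 5005·6.4e-05·0.134218 = 0.0429926
  p_B = C(15,6)·0.38^6·0.62^9 = 5005·0.00301094·0.0135371 = 0.204
  p_C = C(15,6)·0.56^6·0.44^9 = 5005·0.030841·0.000618122 = 0.0954127
Posterior odds = (P(Z=C)·p_C) / (P(Z=A)·p_A) = (0.24·0.0954127) / (0.08·0.0429926) = 0.0228991 / 0.00343941 ≈ 6.6578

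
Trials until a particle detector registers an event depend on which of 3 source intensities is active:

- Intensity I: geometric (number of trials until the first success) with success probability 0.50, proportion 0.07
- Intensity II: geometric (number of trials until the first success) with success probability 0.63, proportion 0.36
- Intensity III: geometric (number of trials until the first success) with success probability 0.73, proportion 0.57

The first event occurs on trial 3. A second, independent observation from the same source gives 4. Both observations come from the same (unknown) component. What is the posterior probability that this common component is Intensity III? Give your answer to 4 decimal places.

Apply Bayes' rule: the posterior for each component is proportional to its prior times its likelihood at x.
Since both observations come from the same component, the likelihood for component k is f_k(x₁)·f_k(x₂).
  L_I = [0.50·(1−0.50)^2 = 0.50·0.25 = 0.125] × [0.0625] = 0.0078125
  L_II = [0.63·(1−0.63)^2 = 0.63·0.1369 = 0.086247] × [0.0319114] = 0.00275226
  L_III = [0.73·(1−0.73)^2 = 0.73·0.0729 = 0.053217] × [0.0143686] = 0.000764653
Unnormalised posteriors:
  w_I·L_I = 0.07 × 0.0078125 = 0.000546875
  w_II·L_II = 0.36 × 0.00275226 = 0.000990814
  w_III·L_III = 0.57 × 0.000764653 = 0.000435852
Marginal: 0.000546875 + 0.000990814 + 0.000435852 = 0.00197354
Responsibility of Intensity III: 0.000435852 / 0.00197354 ≈ 0.2208

0.2208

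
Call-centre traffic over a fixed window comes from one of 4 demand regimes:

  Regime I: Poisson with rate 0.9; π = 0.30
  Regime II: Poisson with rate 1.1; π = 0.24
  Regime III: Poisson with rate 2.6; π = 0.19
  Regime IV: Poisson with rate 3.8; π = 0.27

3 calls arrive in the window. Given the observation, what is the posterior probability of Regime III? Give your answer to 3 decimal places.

0.320

The responsibility of component k is P(Z=k) f_k(x) divided by Σ_j P(Z=j) f_j(x).
Evaluate each component's likelihood at the observed value:
  L_I = e^(−0.9)·0.9^3/3! = 0.0493982
  L_II = e^(−1.1)·1.1^3/3! = 0.0738419
  L_III = e^(−2.6)·2.6^3/3! = 0.217572
  L_IV = e^(−3.8)·3.8^3/3! = 0.204588
Multiply by the mixture weights:
  P(Z=I)·L_I = 0.30 × 0.0493982 = 0.0148195
  P(Z=II)·L_II = 0.24 × 0.0738419 = 0.0177221
  P(Z=III)·L_III = 0.19 × 0.217572 = 0.0413387
  P(Z=IV)·L_IV = 0.27 × 0.204588 = 0.0552388
Marginal: 0.0148195 + 0.0177221 + 0.0413387 + 0.0552388 = 0.129119
So the posterior for Regime III is 0.0413387 / 0.129119 ≈ 0.320.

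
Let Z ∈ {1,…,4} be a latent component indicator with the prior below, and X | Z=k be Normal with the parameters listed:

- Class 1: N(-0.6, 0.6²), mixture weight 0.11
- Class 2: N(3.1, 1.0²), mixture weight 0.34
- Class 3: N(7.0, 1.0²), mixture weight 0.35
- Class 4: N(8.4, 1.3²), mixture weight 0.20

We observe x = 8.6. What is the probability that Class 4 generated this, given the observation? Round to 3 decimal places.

0.610

Apply Bayes' rule: the posterior for each component is proportional to its prior times its likelihood at x.
Evaluate each component's likelihood at the observed value:
  f_1 = (1/(0.6·√(2π)))·exp(−(8.6−-0.6)²/(2·0.6²)) = 0.664904·exp(-117.55556) = 5.8753e-52
  f_2 = (1/(1.0·√(2π)))·exp(−(8.6−3.1)²/(2·1.0²)) = 0.398942·exp(-15.12500) = 1.07698e-07
  f_3 = (1/(1.0·√(2π)))·exp(−(8.6−7.0)²/(2·1.0²)) = 0.398942·exp(-1.28000) = 0.110921
  f_4 = (1/(1.3·√(2π)))·exp(−(8.6−8.4)²/(2·1.3²)) = 0.306879·exp(-0.01183) = 0.303268
Multiply by the mixture weights:
  π_1·f_1 = 0.11 × 5.8753e-52 = 6.46283e-53
  π_2·f_2 = 0.34 × 1.07698e-07 = 3.66172e-08
  π_3·f_3 = 0.35 × 0.110921 = 0.0388223
  π_4·f_4 = 0.20 × 0.303268 = 0.0606537
Sum: 6.46283e-53 + 3.66172e-08 + 0.0388223 + 0.0606537 = 0.099476
Responsibility of Class 4: 0.0606537 / 0.099476 ≈ 0.610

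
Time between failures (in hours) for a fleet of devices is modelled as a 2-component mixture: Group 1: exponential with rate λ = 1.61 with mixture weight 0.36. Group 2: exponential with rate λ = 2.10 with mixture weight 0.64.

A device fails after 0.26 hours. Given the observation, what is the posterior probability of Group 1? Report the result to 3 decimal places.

Apply Bayes' rule: the posterior for each component is proportional to its prior times its likelihood at x.
Exponential densities:
  p_1 = 1.61·e^(−1.61·0.26) = 1.61·e^(−0.4186) = 1.05933
  p_2 = 2.10·e^(−2.10·0.26) = 2.10·e^(−0.5460) = 1.21645
Multiply by the mixture weights:
  π_1·p_1 = 0.36 × 1.05933 = 0.381358
  π_2·p_2 = 0.64 × 1.21645 = 0.778528
Marginal: 0.381358 + 0.778528 = 1.15989
P(Group 1 | the observation) = 0.381358 / 1.15989 ≈ 0.329

0.329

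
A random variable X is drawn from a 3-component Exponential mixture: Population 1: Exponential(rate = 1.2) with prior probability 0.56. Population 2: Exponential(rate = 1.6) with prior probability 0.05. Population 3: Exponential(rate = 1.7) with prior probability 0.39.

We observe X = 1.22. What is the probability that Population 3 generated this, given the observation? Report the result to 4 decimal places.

0.3331

Apply Bayes' rule: the posterior for each component is proportional to its prior times its likelihood at x.
Component likelihoods at x = 1.22:
  f_1 = 1.2·e^(−1.2·1.22) = 1.2·e^(−1.4640) = 0.277571
  f_2 = 1.6·e^(−1.6·1.22) = 1.6·e^(−1.9520) = 0.227184
  f_3 = 1.7·e^(−1.7·1.22) = 1.7·e^(−2.0740) = 0.213659
Prior × likelihood for each component:
  π_1·f_1 = 0.56 × 0.277571 = 0.15544
  π_2·f_2 = 0.05 × 0.227184 = 0.0113592
  π_3·f_3 = 0.39 × 0.213659 = 0.0833272
Denominator: 0.15544 + 0.0113592 + 0.0833272 = 0.250126
Responsibility of Population 3: 0.0833272 / 0.250126 ≈ 0.3331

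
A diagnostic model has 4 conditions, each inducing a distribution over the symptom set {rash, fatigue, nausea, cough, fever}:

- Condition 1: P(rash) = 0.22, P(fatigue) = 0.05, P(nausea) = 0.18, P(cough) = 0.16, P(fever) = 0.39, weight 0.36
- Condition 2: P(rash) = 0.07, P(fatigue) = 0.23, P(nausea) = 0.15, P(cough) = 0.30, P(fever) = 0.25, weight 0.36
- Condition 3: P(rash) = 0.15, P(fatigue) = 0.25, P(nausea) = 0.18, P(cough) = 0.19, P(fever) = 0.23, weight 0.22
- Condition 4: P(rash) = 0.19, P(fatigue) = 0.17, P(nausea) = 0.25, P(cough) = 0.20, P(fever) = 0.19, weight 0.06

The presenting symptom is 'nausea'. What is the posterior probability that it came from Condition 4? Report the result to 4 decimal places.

By Bayes' theorem, P(k | x) = π_k f_k(x) / Σ_j π_j f_j(x).
Component likelihoods at x = 'nausea':
  L_1 = 0.18
  L_2 = 0.15
  L_3 = 0.18
  L_4 = 0.25
Weight by the priors:
  π_1·L_1 = 0.36 × 0.18 = 0.0648
  π_2·L_2 = 0.36 × 0.15 = 0.054
  π_3·L_3 = 0.22 × 0.18 = 0.0396
  π_4·L_4 = 0.06 × 0.25 = 0.015
Sum: 0.0648 + 0.054 + 0.0396 + 0.015 = 0.1734
P(Condition 4 | x) = 0.015 / 0.1734 ≈ 0.0865

0.0865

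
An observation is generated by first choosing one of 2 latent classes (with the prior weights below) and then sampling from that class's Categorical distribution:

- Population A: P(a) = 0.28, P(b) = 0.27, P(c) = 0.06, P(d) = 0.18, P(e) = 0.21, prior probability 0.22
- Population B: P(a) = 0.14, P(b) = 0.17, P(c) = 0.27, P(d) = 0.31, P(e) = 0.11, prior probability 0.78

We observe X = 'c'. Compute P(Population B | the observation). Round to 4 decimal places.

Apply Bayes' rule: the posterior for each component is proportional to its prior times its likelihood at x.
Categorical probabilities:
  p_A = P(c | comp) = 0.06
  p_B = P(c | comp) = 0.27
Multiply by the mixture weights:
  P(Z=A)·p_A = 0.22 × 0.06 = 0.0132
  P(Z=B)·p_B = 0.78 × 0.27 = 0.2106
Marginal: 0.0132 + 0.2106 = 0.2238
P(Population B | x) = 0.2106 / 0.2238 ≈ 0.9410

0.9410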